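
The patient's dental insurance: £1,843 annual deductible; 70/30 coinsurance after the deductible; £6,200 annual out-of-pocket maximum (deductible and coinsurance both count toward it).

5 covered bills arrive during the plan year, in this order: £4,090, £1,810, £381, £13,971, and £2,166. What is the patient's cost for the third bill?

£114.30

#1 (£4,090): £1,843 finishes the deductible; £2,247 goes to coinsurance; patient's 30% is £674.10. Patient owes £2,517.10 (running OOP £2,517.10).
#2 (£1,810): deductible met; 30% of £1,810 = £543. Patient pays £543; OOP now £3,060.10.
#3 (£381): 30% coinsurance on £381 = £114.30. Patient pays £114.30; OOP now £3,174.40.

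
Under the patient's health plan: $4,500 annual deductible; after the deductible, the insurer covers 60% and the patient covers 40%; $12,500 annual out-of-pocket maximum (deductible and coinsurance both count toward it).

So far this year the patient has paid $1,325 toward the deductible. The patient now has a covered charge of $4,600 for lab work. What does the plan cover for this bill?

$1,325 of the $4,500 deductible is already met, leaving $3,175.
After the $3,175 deductible portion, $4,600 − $3,175 = $1,425 is subject to coinsurance.
Patient's 40% share of $1,425 is $570.
That puts the patient's cost at $3,175 + $570 = $3,745 before any cap.
Cumulative spending $1,325 + $3,745 = $5,070 stays under the $12,500 maximum.
Insurer pays the balance: $4,600 − $3,745 = $855.

$855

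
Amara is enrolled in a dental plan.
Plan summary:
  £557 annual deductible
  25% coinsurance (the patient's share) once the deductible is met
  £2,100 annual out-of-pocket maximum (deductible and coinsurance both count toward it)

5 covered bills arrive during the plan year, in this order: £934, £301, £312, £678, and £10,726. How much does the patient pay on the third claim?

Bill 1, £934: £557 to deductible, leaving £377; 25% of £377 = £94.25. Cost to patient: £651.25. OOP to date £651.25.
Bill 2, £301: 25% coinsurance on £301 = £75.25. Patient owes £75.25 (running OOP £726.50).
Bill 3, £312: deductible met; 25% of £312 = £78. Cost to patient: £78. OOP to date £804.50.

£78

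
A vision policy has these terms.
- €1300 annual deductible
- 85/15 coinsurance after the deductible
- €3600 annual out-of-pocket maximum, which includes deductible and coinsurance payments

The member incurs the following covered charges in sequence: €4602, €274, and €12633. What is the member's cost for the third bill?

€1763.60

Bill 1, €4602: €1300 finishes the deductible; €3302 goes to coinsurance; coinsurance €3302 × 15% = €495.30. Cost to member: €1795.30. OOP to date €1795.30.
Bill 2, €274: deductible met; 15% of €274 = €41.10. Cost to member: €41.10. OOP to date €1836.40.
Bill 3, €12633: 15% coinsurance on €12633 = €1894.95. OOP would hit €3731.35 > €3600, so the cap limits the member to €3600 − €1836.40 = €1763.60.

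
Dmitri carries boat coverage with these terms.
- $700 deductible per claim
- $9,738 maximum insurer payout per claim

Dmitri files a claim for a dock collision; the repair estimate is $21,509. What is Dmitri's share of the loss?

$11,771

Subtract the deductible: $21,509 − $700 = $20,809.
The $9,738 per-incident cap binds; insurer pays $9,738.
The owner bears the rest of the original loss: $21,509 − $9,738 = $11,771.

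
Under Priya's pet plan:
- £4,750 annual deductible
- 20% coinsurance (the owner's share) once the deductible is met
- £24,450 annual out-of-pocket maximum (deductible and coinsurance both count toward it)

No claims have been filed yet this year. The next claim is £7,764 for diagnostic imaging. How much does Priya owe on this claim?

The full £4,750 deductible is still open; £4,750 of this bill applies to it.
That leaves £7,764 − £4,750 = £3,014 for coinsurance.
Coinsurance: £3,014 × 20% = £602.80.
Owner responsibility before any cap: £4,750 + £602.80 = £5,352.80.
Year-to-date out-of-pocket becomes £0 + £5,352.80 = £5,352.80, still under the £24,450 maximum, so no cap applies.

£5,352.80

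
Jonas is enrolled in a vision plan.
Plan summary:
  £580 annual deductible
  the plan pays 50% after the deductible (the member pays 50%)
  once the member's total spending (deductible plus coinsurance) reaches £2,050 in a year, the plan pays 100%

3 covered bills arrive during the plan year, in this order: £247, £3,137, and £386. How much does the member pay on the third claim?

£68

Claim 1 — £247: all of it applies to the deductible. Cost to member: £247. OOP to date £247.
Claim 2 — £3,137: £333 to deductible, leaving £2,804; member's 50% is £1,402. Member owes £1,735 (running OOP £1,982).
Claim 3 — £386: 50% coinsurance on £386 = £193. That would push OOP to £2,175, over the £2,050 cap, so member pays £2,050 − £1,982 = £68.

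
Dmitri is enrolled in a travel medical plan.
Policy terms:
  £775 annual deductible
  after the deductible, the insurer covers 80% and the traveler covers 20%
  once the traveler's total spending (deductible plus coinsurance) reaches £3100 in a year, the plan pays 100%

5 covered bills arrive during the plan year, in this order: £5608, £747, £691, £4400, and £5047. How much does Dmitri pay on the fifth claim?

#1 (£5608): £775 finishes the deductible; £4833 goes to coinsurance; coinsurance £4833 × 20% = £966.60. Cost to traveler: £1741.60. OOP to date £1741.60.
#2 (£747): deductible met; 20% of £747 = £149.40. Traveler owes £149.40 (running OOP £1891).
#3 (£691): deductible already satisfied, so traveler's share is 20% × £691 = £138.20. Traveler owes £138.20 (running OOP £2029.20).
#4 (£4400): deductible met; 20% of £4400 = £880. Traveler owes £880 (running OOP £2909.20).
#5 (£5047): deductible already satisfied, so traveler's share is 20% × £5047 = £1009.40. That would push OOP to £3918.60, over the £3100 cap, so traveler pays £3100 − £2909.20 = £190.80.

£190.80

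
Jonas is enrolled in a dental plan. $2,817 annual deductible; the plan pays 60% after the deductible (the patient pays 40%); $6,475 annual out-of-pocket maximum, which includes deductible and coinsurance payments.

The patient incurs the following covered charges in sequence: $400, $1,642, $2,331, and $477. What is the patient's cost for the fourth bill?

$190.80

#1 ($400): fully absorbed by the deductible. Cost to patient: $400. OOP to date $400.
#2 ($1,642): all of it applies to the deductible. Cost to patient: $1,642. OOP to date $2,042.
#3 ($2,331): deductible takes $775, $1,556 remains; 40% of $1,556 = $622.40. Patient owes $1,397.40 (running OOP $3,439.40).
#4 ($477): deductible met; 40% of $477 = $190.80. Patient owes $190.80 (running OOP $3,630.20).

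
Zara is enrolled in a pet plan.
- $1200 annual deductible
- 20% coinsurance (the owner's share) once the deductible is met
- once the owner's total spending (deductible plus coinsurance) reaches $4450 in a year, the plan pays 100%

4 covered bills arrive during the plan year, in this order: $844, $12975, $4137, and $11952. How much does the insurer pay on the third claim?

$3410.80

Claim 1 ($844): fully absorbed by the deductible. Owner owes $844 (running OOP $844). Plan pays $844 − $844 = $0.
Claim 2 ($12975): deductible takes $356, $12619 remains; coinsurance $12619 × 20% = $2523.80. Owner owes $2879.80 (running OOP $3723.80). Insurer: $12975 − $2879.80 = $10095.20.
Claim 3 ($4137): 20% coinsurance on $4137 = $827.40. OOP would hit $4551.20 > $4450, so the cap limits the owner to $4450 − $3723.80 = $726.20. Insurer: $4137 − $726.20 = $3410.80.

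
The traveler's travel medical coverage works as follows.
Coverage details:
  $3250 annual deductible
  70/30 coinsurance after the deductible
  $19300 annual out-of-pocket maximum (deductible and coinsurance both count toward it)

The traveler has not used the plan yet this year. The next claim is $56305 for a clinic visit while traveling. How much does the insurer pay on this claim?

Deductible not yet touched, so the first $3250 of the bill goes to the deductible.
The remaining $53055 (= $56305 − $3250) moves to coinsurance.
Traveler's 30% share of $53055 is $15916.50.
Traveler responsibility before any cap: $3250 + $15916.50 = $19166.50.
Total out-of-pocket so far would be $0 + $19166.50 = $19166.50, below the $19300 cap — no reduction.
The insurer covers the remainder: $56305 − $19166.50 = $37138.50.

$37138.50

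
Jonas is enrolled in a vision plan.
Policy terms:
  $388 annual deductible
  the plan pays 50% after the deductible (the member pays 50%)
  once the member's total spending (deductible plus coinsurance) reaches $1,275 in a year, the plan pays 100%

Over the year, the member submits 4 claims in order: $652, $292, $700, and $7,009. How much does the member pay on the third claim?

Claim 1 — $652: $388 finishes the deductible; $264 goes to coinsurance; member's 50% is $132. Member pays $520; OOP now $520.
Claim 2 — $292: 50% coinsurance on $292 = $146. Cost to member: $146. OOP to date $666.
Claim 3 — $700: 50% coinsurance on $700 = $350. Member pays $350; OOP now $1,016.

$350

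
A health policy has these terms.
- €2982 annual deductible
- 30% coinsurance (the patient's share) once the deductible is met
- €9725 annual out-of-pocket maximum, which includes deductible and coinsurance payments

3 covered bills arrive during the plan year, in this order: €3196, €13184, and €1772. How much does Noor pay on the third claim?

Bill 1, €3196: deductible takes €2982, €214 remains; coinsurance €214 × 30% = €64.20. Patient pays €3046.20; OOP now €3046.20.
Bill 2, €13184: deductible already satisfied, so patient's share is 30% × €13184 = €3955.20. Patient owes €3955.20 (running OOP €7001.40).
Bill 3, €1772: deductible already satisfied, so patient's share is 30% × €1772 = €531.60. Patient pays €531.60; OOP now €7533.

€531.60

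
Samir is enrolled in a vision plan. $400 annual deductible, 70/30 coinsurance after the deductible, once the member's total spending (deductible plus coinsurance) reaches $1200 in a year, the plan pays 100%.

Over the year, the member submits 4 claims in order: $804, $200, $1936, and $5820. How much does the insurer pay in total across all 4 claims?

Claim 1 — $804: deductible takes $400, $404 remains; member's 30% is $121.20. Member pays $521.20; OOP now $521.20. Plan pays $804 − $521.20 = $282.80.
Claim 2 — $200: deductible met; 30% of $200 = $60. Member pays $60; OOP now $581.20. Plan pays $200 − $60 = $140.
Claim 3 — $1936: deductible already satisfied, so member's share is 30% × $1936 = $580.80. Member owes $580.80 (running OOP $1162). Plan pays $1936 − $580.80 = $1355.20.
Claim 4 — $5820: deductible met; 30% of $5820 = $1746. That would push OOP to $2908, over the $1200 cap, so member pays $1200 − $1162 = $38. Insurer: $5820 − $38 = $5782.
Insurer total: $282.80 + $140 + $1355.20 + $5782 = $7560.

$7560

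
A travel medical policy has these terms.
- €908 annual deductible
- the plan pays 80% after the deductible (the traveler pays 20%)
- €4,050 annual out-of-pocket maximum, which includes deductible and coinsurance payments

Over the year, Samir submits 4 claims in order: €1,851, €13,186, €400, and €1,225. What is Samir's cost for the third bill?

#1 (€1,851): €908 finishes the deductible; €943 goes to coinsurance; traveler's 20% is €188.60. Traveler pays €1,096.60; OOP now €1,096.60.
#2 (€13,186): deductible already satisfied, so traveler's share is 20% × €13,186 = €2,637.20. Traveler pays €2,637.20; OOP now €3,733.80.
#3 (€400): deductible met; 20% of €400 = €80. Traveler pays €80; OOP now €3,813.80.

€80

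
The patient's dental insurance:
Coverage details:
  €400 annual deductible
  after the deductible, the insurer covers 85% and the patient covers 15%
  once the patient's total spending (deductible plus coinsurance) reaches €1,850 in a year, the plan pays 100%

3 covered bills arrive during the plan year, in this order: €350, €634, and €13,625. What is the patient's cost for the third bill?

€1,362.40

#1 (€350): entire amount goes to the deductible. Patient pays €350; OOP now €350.
#2 (€634): €50 to deductible, leaving €584; patient's 15% is €87.60. Cost to patient: €137.60. OOP to date €487.60.
#3 (€13,625): 15% coinsurance on €13,625 = €2,043.75. OOP would hit €2,531.35 > €1,850, so the cap limits the patient to €1,850 − €487.60 = €1,362.40.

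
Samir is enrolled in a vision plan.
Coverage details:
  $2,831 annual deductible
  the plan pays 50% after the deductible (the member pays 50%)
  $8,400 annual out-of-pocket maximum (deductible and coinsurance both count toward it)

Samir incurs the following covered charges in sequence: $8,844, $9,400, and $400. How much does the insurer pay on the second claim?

#1 ($8,844): $2,831 finishes the deductible; $6,013 goes to coinsurance; coinsurance $6,013 × 50% = $3,006.50. Member owes $5,837.50 (running OOP $5,837.50). Plan pays $8,844 − $5,837.50 = $3,006.50.
#2 ($9,400): 50% coinsurance on $9,400 = $4,700. That would push OOP to $10,537.50, over the $8,400 cap, so member pays $8,400 − $5,837.50 = $2,562.50. Plan pays $9,400 − $2,562.50 = $6,837.50.

$6,837.50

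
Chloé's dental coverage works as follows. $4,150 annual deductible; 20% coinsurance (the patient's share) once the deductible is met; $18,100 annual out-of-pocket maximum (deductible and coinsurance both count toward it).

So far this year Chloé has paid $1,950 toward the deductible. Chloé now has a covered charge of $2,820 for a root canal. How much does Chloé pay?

$2,324

Remaining deductible: $4,150 − $1,950 = $2,200.
After the $2,200 deductible portion, $2,820 − $2,200 = $620 is subject to coinsurance.
20% of $620 = $124 falls to the patient.
Patient responsibility before any cap: $2,200 + $124 = $2,324.
Total out-of-pocket so far would be $1,950 + $2,324 = $4,274, below the $18,100 cap — no reduction.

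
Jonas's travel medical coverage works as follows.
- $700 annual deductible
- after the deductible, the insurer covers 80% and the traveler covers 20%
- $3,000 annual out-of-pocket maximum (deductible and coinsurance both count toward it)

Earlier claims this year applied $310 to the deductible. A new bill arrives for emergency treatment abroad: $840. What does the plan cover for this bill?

$310 of the $700 deductible is already met, leaving $390.
After the $390 deductible portion, $840 − $390 = $450 is subject to coinsurance.
Traveler's 20% share of $450 is $90.
Traveler responsibility before any cap: $390 + $90 = $480.
Year-to-date out-of-pocket becomes $310 + $480 = $790, still under the $3,000 maximum, so no cap applies.
Insurer pays the balance: $840 − $480 = $360.

$360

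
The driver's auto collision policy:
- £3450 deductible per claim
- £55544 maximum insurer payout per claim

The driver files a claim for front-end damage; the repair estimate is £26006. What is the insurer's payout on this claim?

£22556

Subtract the deductible: £26006 − £3450 = £22556.
That's under the £55544 cap, so the insurer reimburses the full £22556.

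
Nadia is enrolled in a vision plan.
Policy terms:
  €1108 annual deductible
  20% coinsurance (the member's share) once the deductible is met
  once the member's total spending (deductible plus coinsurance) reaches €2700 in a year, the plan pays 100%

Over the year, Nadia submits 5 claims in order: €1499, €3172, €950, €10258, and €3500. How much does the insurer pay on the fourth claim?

#1 (€1499): €1108 to deductible, leaving €391; member's 20% is €78.20. Cost to member: €1186.20. OOP to date €1186.20. Insurer: €1499 − €1186.20 = €312.80.
#2 (€3172): deductible already satisfied, so member's share is 20% × €3172 = €634.40. Member pays €634.40; OOP now €1820.60. Insurer: €3172 − €634.40 = €2537.60.
#3 (€950): 20% coinsurance on €950 = €190. Cost to member: €190. OOP to date €2010.60. Plan pays €950 − €190 = €760.
#4 (€10258): 20% coinsurance on €10258 = €2051.60. That would push OOP to €4062.20, over the €2700 cap, so member pays €2700 − €2010.60 = €689.40. Insurer: €10258 − €689.40 = €9568.60.

€9568.60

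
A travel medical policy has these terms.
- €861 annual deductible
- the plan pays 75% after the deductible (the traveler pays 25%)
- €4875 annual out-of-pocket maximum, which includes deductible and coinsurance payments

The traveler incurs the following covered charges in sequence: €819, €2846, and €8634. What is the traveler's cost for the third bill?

#1 (€819): all of it applies to the deductible. Cost to traveler: €819. OOP to date €819.
#2 (€2846): €42 finishes the deductible; €2804 goes to coinsurance; traveler's 25% is €701. Traveler pays €743; OOP now €1562.
#3 (€8634): deductible met; 25% of €8634 = €2158.50. Traveler owes €2158.50 (running OOP €3720.50).

€2158.50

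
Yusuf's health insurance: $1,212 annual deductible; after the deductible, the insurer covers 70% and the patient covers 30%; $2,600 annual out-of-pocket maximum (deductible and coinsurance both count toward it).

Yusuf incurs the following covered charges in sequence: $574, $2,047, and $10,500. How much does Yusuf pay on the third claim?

$965.30

Bill 1, $574: entire amount goes to the deductible. Patient owes $574 (running OOP $574).
Bill 2, $2,047: $638 to deductible, leaving $1,409; 30% of $1,409 = $422.70. Patient owes $1,060.70 (running OOP $1,634.70).
Bill 3, $10,500: deductible already satisfied, so patient's share is 30% × $10,500 = $3,150. Adding that to $1,634.70 gives $4,784.70, past the $2,600 cap; patient pays only $2,600 − $1,634.70 = $965.30.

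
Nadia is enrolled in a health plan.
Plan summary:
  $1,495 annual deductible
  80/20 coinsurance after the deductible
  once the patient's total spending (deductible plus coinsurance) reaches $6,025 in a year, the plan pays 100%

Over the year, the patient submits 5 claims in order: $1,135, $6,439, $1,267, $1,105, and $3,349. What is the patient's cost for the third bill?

$253.40

#1 ($1,135): entire amount goes to the deductible. Patient pays $1,135; OOP now $1,135.
#2 ($6,439): deductible takes $360, $6,079 remains; 20% of $6,079 = $1,215.80. Cost to patient: $1,575.80. OOP to date $2,710.80.
#3 ($1,267): 20% coinsurance on $1,267 = $253.40. Cost to patient: $253.40. OOP to date $2,964.20.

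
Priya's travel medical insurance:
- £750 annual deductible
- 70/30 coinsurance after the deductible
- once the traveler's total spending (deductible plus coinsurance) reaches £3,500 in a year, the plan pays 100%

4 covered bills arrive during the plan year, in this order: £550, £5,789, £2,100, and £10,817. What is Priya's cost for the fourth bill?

Bill 1, £550: entire amount goes to the deductible. Traveler owes £550 (running OOP £550).
Bill 2, £5,789: £200 finishes the deductible; £5,589 goes to coinsurance; traveler's 30% is £1,676.70. Traveler pays £1,876.70; OOP now £2,426.70.
Bill 3, £2,100: deductible already satisfied, so traveler's share is 30% × £2,100 = £630. Traveler owes £630 (running OOP £3,056.70).
Bill 4, £10,817: deductible already satisfied, so traveler's share is 30% × £10,817 = £3,245.10. Adding that to £3,056.70 gives £6,301.80, past the £3,500 cap; traveler pays only £3,500 − £3,056.70 = £443.30.

£443.30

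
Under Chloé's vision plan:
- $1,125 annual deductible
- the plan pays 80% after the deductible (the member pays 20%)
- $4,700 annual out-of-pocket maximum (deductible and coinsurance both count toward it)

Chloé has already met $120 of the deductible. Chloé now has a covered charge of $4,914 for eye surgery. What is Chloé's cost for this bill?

$120 of the $1,125 deductible is already met, leaving $1,005.
After the $1,005 deductible portion, $4,914 − $1,005 = $3,909 is subject to coinsurance.
Member's 20% share of $3,909 is $781.80.
Member responsibility before any cap: $1,005 + $781.80 = $1,786.80.
Year-to-date out-of-pocket becomes $120 + $1,786.80 = $1,906.80, still under the $4,700 maximum, so no cap applies.

$1,786.80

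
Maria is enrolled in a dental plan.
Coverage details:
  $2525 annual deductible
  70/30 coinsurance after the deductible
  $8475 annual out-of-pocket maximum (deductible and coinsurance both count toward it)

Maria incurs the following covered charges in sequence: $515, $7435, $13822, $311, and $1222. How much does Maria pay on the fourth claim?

$93.30

Claim 1 — $515: all of it applies to the deductible. Patient pays $515; OOP now $515.
Claim 2 — $7435: $2010 to deductible, leaving $5425; coinsurance $5425 × 30% = $1627.50. Patient owes $3637.50 (running OOP $4152.50).
Claim 3 — $13822: deductible already satisfied, so patient's share is 30% × $13822 = $4146.60. Cost to patient: $4146.60. OOP to date $8299.10.
Claim 4 — $311: deductible met; 30% of $311 = $93.30. Cost to patient: $93.30. OOP to date $8392.40.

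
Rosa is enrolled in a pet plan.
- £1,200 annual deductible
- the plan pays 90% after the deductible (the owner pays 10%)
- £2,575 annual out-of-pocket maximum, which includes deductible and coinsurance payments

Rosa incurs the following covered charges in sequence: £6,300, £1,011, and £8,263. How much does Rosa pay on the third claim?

Claim 1 (£6,300): £1,200 finishes the deductible; £5,100 goes to coinsurance; owner's 10% is £510. Owner owes £1,710 (running OOP £1,710).
Claim 2 (£1,011): deductible met; 10% of £1,011 = £101.10. Owner pays £101.10; OOP now £1,811.10.
Claim 3 (£8,263): 10% coinsurance on £8,263 = £826.30. OOP would hit £2,637.40 > £2,575, so the cap limits the owner to £2,575 − £1,811.10 = £763.90.

£763.90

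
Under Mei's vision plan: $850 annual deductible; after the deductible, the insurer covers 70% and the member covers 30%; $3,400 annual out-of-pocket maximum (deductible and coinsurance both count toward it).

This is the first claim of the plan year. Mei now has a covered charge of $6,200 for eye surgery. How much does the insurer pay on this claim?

$3,745

Nothing has been paid toward the $850 deductible, so the first $850 of this charge is applied there.
After the $850 deductible portion, $6,200 − $850 = $5,350 is subject to coinsurance.
30% of $5,350 = $1,605 falls to the member.
That puts the member's cost at $850 + $1,605 = $2,455 before any cap.
Total out-of-pocket so far would be $0 + $2,455 = $2,455, below the $3,400 cap — no reduction.
The insurer covers the remainder: $6,200 − $2,455 = $3,745.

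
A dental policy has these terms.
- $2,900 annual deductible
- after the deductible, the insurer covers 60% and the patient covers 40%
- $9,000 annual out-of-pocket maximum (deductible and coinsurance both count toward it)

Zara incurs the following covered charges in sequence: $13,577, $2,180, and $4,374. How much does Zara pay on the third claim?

$957.20

Claim 1 ($13,577): $2,900 to deductible, leaving $10,677; 40% of $10,677 = $4,270.80. Patient pays $7,170.80; OOP now $7,170.80.
Claim 2 ($2,180): deductible met; 40% of $2,180 = $872. Patient owes $872 (running OOP $8,042.80).
Claim 3 ($4,374): deductible met; 40% of $4,374 = $1,749.60. OOP would hit $9,792.40 > $9,000, so the cap limits the patient to $9,000 − $8,042.80 = $957.20.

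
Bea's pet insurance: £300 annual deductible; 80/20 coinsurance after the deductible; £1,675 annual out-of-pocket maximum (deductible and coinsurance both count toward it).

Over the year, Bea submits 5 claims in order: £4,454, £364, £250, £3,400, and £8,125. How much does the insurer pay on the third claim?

£200

Bill 1, £4,454: deductible takes £300, £4,154 remains; 20% of £4,154 = £830.80. Owner pays £1,130.80; OOP now £1,130.80. Plan pays £4,454 − £1,130.80 = £3,323.20.
Bill 2, £364: 20% coinsurance on £364 = £72.80. Owner pays £72.80; OOP now £1,203.60. Insurer: £364 − £72.80 = £291.20.
Bill 3, £250: deductible met; 20% of £250 = £50. Owner owes £50 (running OOP £1,253.60). Insurer: £250 − £50 = £200.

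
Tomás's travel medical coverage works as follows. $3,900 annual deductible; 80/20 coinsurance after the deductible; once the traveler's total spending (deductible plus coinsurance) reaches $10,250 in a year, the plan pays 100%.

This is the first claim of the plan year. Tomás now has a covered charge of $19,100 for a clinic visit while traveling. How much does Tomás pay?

Deductible not yet touched, so the first $3,900 of the bill goes to the deductible.
After the $3,900 deductible portion, $19,100 − $3,900 = $15,200 is subject to coinsurance.
20% of $15,200 = $3,040 falls to the traveler.
That puts the traveler's cost at $3,900 + $3,040 = $6,940 before any cap.
Total out-of-pocket so far would be $0 + $6,940 = $6,940, below the $10,250 cap — no reduction.

$6,940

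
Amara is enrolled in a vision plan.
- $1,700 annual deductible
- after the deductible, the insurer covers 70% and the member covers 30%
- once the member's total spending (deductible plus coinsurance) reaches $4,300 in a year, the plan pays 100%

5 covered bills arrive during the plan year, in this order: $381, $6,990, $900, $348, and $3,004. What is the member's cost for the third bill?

$270

Bill 1, $381: all of it applies to the deductible. Member owes $381 (running OOP $381).
Bill 2, $6,990: $1,319 to deductible, leaving $5,671; 30% of $5,671 = $1,701.30. Member owes $3,020.30 (running OOP $3,401.30).
Bill 3, $900: 30% coinsurance on $900 = $270. Cost to member: $270. OOP to date $3,671.30.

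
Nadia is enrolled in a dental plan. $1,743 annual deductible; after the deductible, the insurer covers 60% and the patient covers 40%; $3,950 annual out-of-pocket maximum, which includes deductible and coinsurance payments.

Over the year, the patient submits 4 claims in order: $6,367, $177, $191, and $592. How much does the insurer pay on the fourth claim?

$381.80

Bill 1, $6,367: $1,743 finishes the deductible; $4,624 goes to coinsurance; patient's 40% is $1,849.60. Patient pays $3,592.60; OOP now $3,592.60. Insurer: $6,367 − $3,592.60 = $2,774.40.
Bill 2, $177: 40% coinsurance on $177 = $70.80. Cost to patient: $70.80. OOP to date $3,663.40. Insurer: $177 − $70.80 = $106.20.
Bill 3, $191: deductible already satisfied, so patient's share is 40% × $191 = $76.40. Cost to patient: $76.40. OOP to date $3,739.80. Plan pays $191 − $76.40 = $114.60.
Bill 4, $592: deductible met; 40% of $592 = $236.80. That would push OOP to $3,976.60, over the $3,950 cap, so patient pays $3,950 − $3,739.80 = $210.20. Plan pays $592 − $210.20 = $381.80.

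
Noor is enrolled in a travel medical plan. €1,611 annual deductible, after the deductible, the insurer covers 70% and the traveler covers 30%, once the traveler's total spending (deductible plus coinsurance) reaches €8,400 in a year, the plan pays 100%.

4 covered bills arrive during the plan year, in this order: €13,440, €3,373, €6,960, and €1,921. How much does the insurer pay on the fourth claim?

€1,780.60

Claim 1 (€13,440): €1,611 finishes the deductible; €11,829 goes to coinsurance; traveler's 30% is €3,548.70. Traveler owes €5,159.70 (running OOP €5,159.70). Plan pays €13,440 − €5,159.70 = €8,280.30.
Claim 2 (€3,373): deductible met; 30% of €3,373 = €1,011.90. Traveler pays €1,011.90; OOP now €6,171.60. Insurer: €3,373 − €1,011.90 = €2,361.10.
Claim 3 (€6,960): deductible already satisfied, so traveler's share is 30% × €6,960 = €2,088. Traveler owes €2,088 (running OOP €8,259.60). Insurer: €6,960 − €2,088 = €4,872.
Claim 4 (€1,921): deductible already satisfied, so traveler's share is 30% × €1,921 = €576.30. OOP would hit €8,835.90 > €8,400, so the cap limits the traveler to €8,400 − €8,259.60 = €140.40. Insurer: €1,921 − €140.40 = €1,780.60.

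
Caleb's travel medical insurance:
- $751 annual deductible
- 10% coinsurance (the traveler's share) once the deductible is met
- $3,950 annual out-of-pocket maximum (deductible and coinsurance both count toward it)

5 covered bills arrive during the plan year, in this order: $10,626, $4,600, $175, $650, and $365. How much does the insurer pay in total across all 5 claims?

#1 ($10,626): deductible takes $751, $9,875 remains; coinsurance $9,875 × 10% = $987.50. Cost to traveler: $1,738.50. OOP to date $1,738.50. Plan pays $10,626 − $1,738.50 = $8,887.50.
#2 ($4,600): 10% coinsurance on $4,600 = $460. Cost to traveler: $460. OOP to date $2,198.50. Insurer: $4,600 − $460 = $4,140.
#3 ($175): deductible met; 10% of $175 = $17.50. Traveler pays $17.50; OOP now $2,216. Plan pays $175 − $17.50 = $157.50.
#4 ($650): 10% coinsurance on $650 = $65. Cost to traveler: $65. OOP to date $2,281. Insurer: $650 − $65 = $585.
#5 ($365): 10% coinsurance on $365 = $36.50. Traveler owes $36.50 (running OOP $2,317.50). Plan pays $365 − $36.50 = $328.50.
Insurer total = bills − traveler's total = $16,416 − $2,317.50 = $14,098.50.

$14,098.50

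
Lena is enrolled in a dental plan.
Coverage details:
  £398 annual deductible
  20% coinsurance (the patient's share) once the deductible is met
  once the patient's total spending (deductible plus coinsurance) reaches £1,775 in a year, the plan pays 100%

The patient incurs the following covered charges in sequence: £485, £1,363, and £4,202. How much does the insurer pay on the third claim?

Bill 1, £485: £398 to deductible, leaving £87; patient's 20% is £17.40. Patient pays £415.40; OOP now £415.40. Insurer: £485 − £415.40 = £69.60.
Bill 2, £1,363: 20% coinsurance on £1,363 = £272.60. Cost to patient: £272.60. OOP to date £688. Plan pays £1,363 − £272.60 = £1,090.40.
Bill 3, £4,202: deductible met; 20% of £4,202 = £840.40. Patient owes £840.40 (running OOP £1,528.40). Insurer: £4,202 − £840.40 = £3,361.60.

£3,361.60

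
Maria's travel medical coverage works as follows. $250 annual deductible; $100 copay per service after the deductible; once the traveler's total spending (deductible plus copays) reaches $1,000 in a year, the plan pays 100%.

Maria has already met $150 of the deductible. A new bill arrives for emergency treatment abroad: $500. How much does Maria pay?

$200

$150 of the $250 deductible is already met, leaving $100.
After the $100 deductible portion, $500 − $100 = $400 is subject to the copay.
Copay on this service: $100.
So the traveler owes $100 + $100 = $200 before any cap.
Total out-of-pocket so far would be $150 + $200 = $350, below the $1,000 cap — no reduction.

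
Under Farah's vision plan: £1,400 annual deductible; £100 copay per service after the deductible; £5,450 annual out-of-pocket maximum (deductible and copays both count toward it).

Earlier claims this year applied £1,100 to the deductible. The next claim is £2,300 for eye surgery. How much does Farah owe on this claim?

£400

Deductible still to meet: £1,400 − £1,100 = £300.
The remaining £2,000 (= £2,300 − £300) moves to the copay.
Copay on this service: £100.
Member responsibility before any cap: £300 + £100 = £400.
Cumulative spending £1,100 + £400 = £1,500 stays under the £5,450 maximum.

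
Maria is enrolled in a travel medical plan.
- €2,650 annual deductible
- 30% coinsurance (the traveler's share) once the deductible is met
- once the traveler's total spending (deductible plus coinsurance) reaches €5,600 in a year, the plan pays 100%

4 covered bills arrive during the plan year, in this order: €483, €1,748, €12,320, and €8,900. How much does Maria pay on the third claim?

€3,369

#1 (€483): fully absorbed by the deductible. Cost to traveler: €483. OOP to date €483.
#2 (€1,748): all of it applies to the deductible. Cost to traveler: €1,748. OOP to date €2,231.
#3 (€12,320): €419 finishes the deductible; €11,901 goes to coinsurance; traveler's 30% is €3,570.30. Deductible plus coinsurance: €419 + €3,570.30 = €3,989.30. OOP would hit €6,220.30 > €5,600, so the cap limits the traveler to €5,600 − €2,231 = €3,369.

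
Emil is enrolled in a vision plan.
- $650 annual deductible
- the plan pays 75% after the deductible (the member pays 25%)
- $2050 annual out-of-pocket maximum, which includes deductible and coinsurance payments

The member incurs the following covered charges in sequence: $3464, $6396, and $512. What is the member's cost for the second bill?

Claim 1 — $3464: $650 finishes the deductible; $2814 goes to coinsurance; 25% of $2814 = $703.50. Member pays $1353.50; OOP now $1353.50.
Claim 2 — $6396: deductible met; 25% of $6396 = $1599. OOP would hit $2952.50 > $2050, so the cap limits the member to $2050 − $1353.50 = $696.50.

$696.50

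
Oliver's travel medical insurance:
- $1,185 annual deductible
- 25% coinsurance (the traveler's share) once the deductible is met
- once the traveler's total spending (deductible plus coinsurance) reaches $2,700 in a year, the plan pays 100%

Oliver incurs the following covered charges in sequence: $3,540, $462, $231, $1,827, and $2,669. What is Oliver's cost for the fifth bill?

$296.25

Bill 1, $3,540: $1,185 finishes the deductible; $2,355 goes to coinsurance; 25% of $2,355 = $588.75. Traveler owes $1,773.75 (running OOP $1,773.75).
Bill 2, $462: 25% coinsurance on $462 = $115.50. Traveler pays $115.50; OOP now $1,889.25.
Bill 3, $231: deductible already satisfied, so traveler's share is 25% × $231 = $57.75. Cost to traveler: $57.75. OOP to date $1,947.
Bill 4, $1,827: deductible met; 25% of $1,827 = $456.75. Traveler owes $456.75 (running OOP $2,403.75).
Bill 5, $2,669: deductible already satisfied, so traveler's share is 25% × $2,669 = $667.25. OOP would hit $3,071 > $2,700, so the cap limits the traveler to $2,700 − $2,403.75 = $296.25.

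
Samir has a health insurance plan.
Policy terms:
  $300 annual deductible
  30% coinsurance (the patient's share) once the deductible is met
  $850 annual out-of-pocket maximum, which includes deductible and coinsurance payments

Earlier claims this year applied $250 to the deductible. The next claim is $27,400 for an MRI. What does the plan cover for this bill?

$26,800

$250 of the $300 deductible is already met, leaving $50.
The remaining $27,350 (= $27,400 − $50) moves to coinsurance.
30% of $27,350 = $8,205 falls to the patient.
So the patient owes $50 + $8,205 = $8,255 before any cap.
Year-to-date out-of-pocket would reach $250 + $8,255 = $8,505, above the $850 maximum, so the patient pays only $850 − $250 = $600.
The plan picks up $27,400 − $600 = $26,800.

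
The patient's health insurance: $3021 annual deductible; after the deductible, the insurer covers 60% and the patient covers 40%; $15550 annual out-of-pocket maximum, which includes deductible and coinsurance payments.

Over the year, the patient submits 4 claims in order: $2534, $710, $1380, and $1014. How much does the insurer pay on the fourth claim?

Claim 1 ($2534): entire amount goes to the deductible. Cost to patient: $2534. OOP to date $2534. Insurer: $2534 − $2534 = $0.
Claim 2 ($710): $487 finishes the deductible; $223 goes to coinsurance; patient's 40% is $89.20. Cost to patient: $576.20. OOP to date $3110.20. Plan pays $710 − $576.20 = $133.80.
Claim 3 ($1380): deductible already satisfied, so patient's share is 40% × $1380 = $552. Cost to patient: $552. OOP to date $3662.20. Plan pays $1380 − $552 = $828.
Claim 4 ($1014): deductible already satisfied, so patient's share is 40% × $1014 = $405.60. Cost to patient: $405.60. OOP to date $4067.80. Plan pays $1014 − $405.60 = $608.40.

$608.40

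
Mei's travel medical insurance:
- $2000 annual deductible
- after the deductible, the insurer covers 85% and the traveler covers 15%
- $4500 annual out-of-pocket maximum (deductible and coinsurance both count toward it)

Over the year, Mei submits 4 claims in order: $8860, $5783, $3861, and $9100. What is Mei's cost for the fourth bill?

Claim 1 — $8860: $2000 finishes the deductible; $6860 goes to coinsurance; traveler's 15% is $1029. Traveler owes $3029 (running OOP $3029).
Claim 2 — $5783: deductible already satisfied, so traveler's share is 15% × $5783 = $867.45. Traveler pays $867.45; OOP now $3896.45.
Claim 3 — $3861: deductible already satisfied, so traveler's share is 15% × $3861 = $579.15. Cost to traveler: $579.15. OOP to date $4475.60.
Claim 4 — $9100: deductible met; 15% of $9100 = $1365. Adding that to $4475.60 gives $5840.60, past the $4500 cap; traveler pays only $4500 − $4475.60 = $24.40.

$24.40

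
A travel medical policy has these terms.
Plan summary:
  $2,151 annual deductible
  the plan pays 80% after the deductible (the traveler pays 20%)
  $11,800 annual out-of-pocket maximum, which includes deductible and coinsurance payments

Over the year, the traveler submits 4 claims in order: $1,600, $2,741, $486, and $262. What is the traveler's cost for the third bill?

Claim 1 — $1,600: fully absorbed by the deductible. Traveler owes $1,600 (running OOP $1,600).
Claim 2 — $2,741: $551 to deductible, leaving $2,190; coinsurance $2,190 × 20% = $438. Traveler pays $989; OOP now $2,589.
Claim 3 — $486: deductible already satisfied, so traveler's share is 20% × $486 = $97.20. Traveler owes $97.20 (running OOP $2,686.20).

$97.20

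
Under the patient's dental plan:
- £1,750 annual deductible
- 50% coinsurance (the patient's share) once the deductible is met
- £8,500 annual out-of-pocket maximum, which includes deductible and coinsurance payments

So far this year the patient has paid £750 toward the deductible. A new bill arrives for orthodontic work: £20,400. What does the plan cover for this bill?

£750 of the £1,750 deductible is already met, leaving £1,000.
The remaining £19,400 (= £20,400 − £1,000) moves to coinsurance.
Coinsurance: £19,400 × 50% = £9,700.
So the patient owes £1,000 + £9,700 = £10,700 before any cap.
Year-to-date out-of-pocket would reach £750 + £10,700 = £11,450, above the £8,500 maximum, so the patient pays only £8,500 − £750 = £7,750.
The insurer covers the remainder: £20,400 − £7,750 = £12,650.

£12,650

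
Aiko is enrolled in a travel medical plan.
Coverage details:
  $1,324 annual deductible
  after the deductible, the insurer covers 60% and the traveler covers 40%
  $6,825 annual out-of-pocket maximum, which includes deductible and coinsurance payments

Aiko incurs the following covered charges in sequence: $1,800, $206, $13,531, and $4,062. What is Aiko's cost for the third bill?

$5,228.20

Bill 1, $1,800: $1,324 to deductible, leaving $476; 40% of $476 = $190.40. Cost to traveler: $1,514.40. OOP to date $1,514.40.
Bill 2, $206: 40% coinsurance on $206 = $82.40. Cost to traveler: $82.40. OOP to date $1,596.80.
Bill 3, $13,531: deductible already satisfied, so traveler's share is 40% × $13,531 = $5,412.40. OOP would hit $7,009.20 > $6,825, so the cap limits the traveler to $6,825 − $1,596.80 = $5,228.20.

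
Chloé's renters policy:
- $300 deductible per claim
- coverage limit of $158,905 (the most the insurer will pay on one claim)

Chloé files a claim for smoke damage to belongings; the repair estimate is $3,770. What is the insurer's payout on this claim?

$3,470

Subtract the deductible: $3,770 − $300 = $3,470.
$3,470 is within the $158,905 limit, so the insurer pays $3,470.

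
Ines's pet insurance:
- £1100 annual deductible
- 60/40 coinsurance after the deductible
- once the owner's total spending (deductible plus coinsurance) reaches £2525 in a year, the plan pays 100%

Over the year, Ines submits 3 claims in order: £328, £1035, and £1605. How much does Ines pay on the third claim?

£642

#1 (£328): entire amount goes to the deductible. Cost to owner: £328. OOP to date £328.
#2 (£1035): £772 to deductible, leaving £263; owner's 40% is £105.20. Owner pays £877.20; OOP now £1205.20.
#3 (£1605): 40% coinsurance on £1605 = £642. Owner pays £642; OOP now £1847.20.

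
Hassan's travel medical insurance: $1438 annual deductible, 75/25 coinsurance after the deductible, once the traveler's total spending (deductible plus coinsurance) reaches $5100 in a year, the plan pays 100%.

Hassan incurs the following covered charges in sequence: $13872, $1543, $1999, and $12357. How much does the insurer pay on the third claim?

$1831.25

Claim 1 — $13872: $1438 finishes the deductible; $12434 goes to coinsurance; 25% of $12434 = $3108.50. Traveler owes $4546.50 (running OOP $4546.50). Insurer: $13872 − $4546.50 = $9325.50.
Claim 2 — $1543: deductible met; 25% of $1543 = $385.75. Traveler pays $385.75; OOP now $4932.25. Plan pays $1543 − $385.75 = $1157.25.
Claim 3 — $1999: 25% coinsurance on $1999 = $499.75. OOP would hit $5432 > $5100, so the cap limits the traveler to $5100 − $4932.25 = $167.75. Plan pays $1999 − $167.75 = $1831.25.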